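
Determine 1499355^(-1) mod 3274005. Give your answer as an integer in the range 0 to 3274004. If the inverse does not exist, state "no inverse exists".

Compute gcd(1499355, 3274005):
3274005 = 2*1499355 + 275295
1499355 = 5*275295 + 122880
275295 = 2*122880 + 29535
122880 = 4*29535 + 4740
29535 = 6*4740 + 1095
4740 = 4*1095 + 360
1095 = 3*360 + 15
360 = 24*15 + 0
Since gcd = 15 > 1, 1499355 is not a unit mod 3274005.

no inverse exists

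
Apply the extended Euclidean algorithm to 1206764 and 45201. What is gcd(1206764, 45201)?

13

Apply Euclid's algorithm to 1206764 and 45201:
1206764 = 26×45201 + 31538
45201 = 1×31538 + 13663
31538 = 2×13663 + 4212
13663 = 3×4212 + 1027
4212 = 4×1027 + 104
1027 = 9×104 + 91
104 = 1×91 + 13
91 = 7×13 + 0
gcd(1206764, 45201) = 13.
Back-substituting:
13 = 104 − 91
13 = −1027 + 10·104
13 = 10·4212 − 41·1027
13 = −41·13663 + 133·4212
13 = 133·31538 − 307·13663
13 = −307·45201 + 440·31538
13 = 440·1206764 − 11747·45201
So 13 = (440)·1206764 + (-11747)·45201.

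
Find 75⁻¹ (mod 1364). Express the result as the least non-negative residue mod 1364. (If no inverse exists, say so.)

291

Run Euclid on (1364, 75):
1364 = 18·75 + 14
75 = 5·14 + 5
14 = 2·5 + 4
5 = 1·4 + 1
4 = 4·1 + 0
Since gcd(75, 1364) = 1, back-substitute to write 1 as a combination:
1 = 5 − 4
1 = −14 + 3·5
1 = 3·75 − 16·14
1 = −16·1364 + 291·75
So 75·291 ≡ 1 (mod 1364).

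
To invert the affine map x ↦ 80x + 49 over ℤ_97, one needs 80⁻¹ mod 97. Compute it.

57

Extended Euclidean algorithm:
97 = 1*80 + 17
80 = 4*17 + 12
17 = 1*12 + 5
12 = 2*5 + 2
5 = 2*2 + 1
2 = 2*1 + 0
The gcd is 1. Working backward:
1 = 5 − 2·2
1 = −2·12 + 5·5
1 = 5·17 − 7·12
1 = −7·80 + 33·17
1 = 33·97 − 40·80
Hence 80⁻¹ ≡ -40 ≡ 57 (mod 97).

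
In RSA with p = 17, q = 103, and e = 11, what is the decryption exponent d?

φ(n) = (p−1)(q−1) = 16·102 = 1632.
Need d with 11·d ≡ 1 (mod 1632). Apply the extended Euclidean algorithm:
1632 = 148×11 + 4
11 = 2×4 + 3
4 = 1×3 + 1
3 = 3×1 + 0
Back-substitute:
1 = 4 − 3
1 = −11 + 3·4
1 = 3·1632 − 445·11
So 11·(-445) ≡ 1 (mod 1632), hence d ≡ -445 ≡ 1187 (mod 1632).

1187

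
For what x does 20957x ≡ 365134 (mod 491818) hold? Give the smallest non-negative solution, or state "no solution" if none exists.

412678

First find gcd(20957, 491818):
491818 = 23*20957 + 9807
20957 = 2*9807 + 1343
9807 = 7*1343 + 406
1343 = 3*406 + 125
406 = 3*125 + 31
125 = 4*31 + 1
31 = 31*1 + 0
gcd = 1, so a unique solution mod 491818 exists.
Back-substitute for the Bézout coefficients:
1 = 125 − 4·31
1 = −4·406 + 13·125
1 = 13·1343 − 43·406
1 = −43·9807 + 314·1343
1 = 314·20957 − 671·9807
1 = −671·491818 + 15747·20957
So 20957·(15747) ≡ 1 (mod 491818), giving 20957⁻¹ ≡ 15747.
x ≡ 20957⁻¹·365134 ≡ 15747·365134 ≡ 412678 (mod 491818).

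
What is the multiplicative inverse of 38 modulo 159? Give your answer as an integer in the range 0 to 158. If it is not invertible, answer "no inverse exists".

Run Euclid on (159, 38):
159 = 4·38 + 7
38 = 5·7 + 3
7 = 2·3 + 1
3 = 3·1 + 0
Since gcd(38, 159) = 1, back-substitute to write 1 as a combination:
1 = 7 − 2·3
1 = −2·38 + 11·7
1 = 11·159 − 46·38
Hence 38⁻¹ ≡ -46 ≡ 113 (mod 159).

113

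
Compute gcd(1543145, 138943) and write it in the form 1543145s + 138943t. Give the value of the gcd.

1

Apply Euclid's algorithm to 1543145 and 138943:
1543145 = 11*138943 + 14772
138943 = 9*14772 + 5995
14772 = 2*5995 + 2782
5995 = 2*2782 + 431
2782 = 6*431 + 196
431 = 2*196 + 39
196 = 5*39 + 1
39 = 39*1 + 0
gcd(1543145, 138943) = 1.
Back-substituting:
1 = 196 − 5·39
1 = −5·431 + 11·196
1 = 11·2782 − 71·431
1 = −71·5995 + 153·2782
1 = 153·14772 − 377·5995
1 = −377·138943 + 3546·14772
1 = 3546·1543145 − 39383·138943
So 1 = (3546)·1543145 + (-39383)·138943.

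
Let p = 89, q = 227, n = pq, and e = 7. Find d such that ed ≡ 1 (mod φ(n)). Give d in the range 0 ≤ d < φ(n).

17047

φ(n) = (p−1)(q−1) = 88·226 = 19888.
Need d with 7·d ≡ 1 (mod 19888). Apply the extended Euclidean algorithm:
19888 = 2841×7 + 1
7 = 7×1 + 0
Back-substitute:
1 = 19888 − 2841·7
So 7·(-2841) ≡ 1 (mod 19888), hence d ≡ -2841 ≡ 17047 (mod 19888).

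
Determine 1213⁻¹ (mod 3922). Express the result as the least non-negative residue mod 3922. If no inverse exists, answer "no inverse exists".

gcd(3922, 1213) by repeated division:
3922 = 3×1213 + 283
1213 = 4×283 + 81
283 = 3×81 + 40
81 = 2×40 + 1
40 = 40×1 + 0
gcd = 1, so the inverse exists. Back-substitute:
1 = 81 − 2·40
1 = −2·283 + 7·81
1 = 7·1213 − 30·283
1 = −30·3922 + 97·1213
So 1213·97 ≡ 1 (mod 3922).

97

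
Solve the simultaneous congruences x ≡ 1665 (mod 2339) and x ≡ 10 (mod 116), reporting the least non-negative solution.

Write x = 1665 + 2339·k. Then 2339·k ≡ 10 − 1665 ≡ 85 (mod 116).
Need 2339⁻¹ mod 116. Extended Euclid on (116, 19):
116 = 6·19 + 2
19 = 9·2 + 1
2 = 2·1 + 0
Back-substitute:
1 = 19 − 9·2
1 = −9·116 + 55·19
2339⁻¹ ≡ 55 (mod 116), so k ≡ 55·85 ≡ 35 (mod 116).
x = 1665 + 2339·35 = 83530.

83530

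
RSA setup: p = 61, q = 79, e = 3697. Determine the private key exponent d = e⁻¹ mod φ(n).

φ(n) = (p−1)(q−1) = 60·78 = 4680.
Need d with 3697·d ≡ 1 (mod 4680). Apply the extended Euclidean algorithm:
4680 = 1×3697 + 983
3697 = 3×983 + 748
983 = 1×748 + 235
748 = 3×235 + 43
235 = 5×43 + 20
43 = 2×20 + 3
20 = 6×3 + 2
3 = 1×2 + 1
2 = 2×1 + 0
Back-substitute:
1 = 3 − 2
1 = −20 + 7·3
1 = 7·43 − 15·20
1 = −15·235 + 82·43
1 = 82·748 − 261·235
1 = −261·983 + 343·748
1 = 343·3697 − 1290·983
1 = −1290·4680 + 1633·3697
So 3697·1633 ≡ 1 (mod 4680), hence d = 1633.

1633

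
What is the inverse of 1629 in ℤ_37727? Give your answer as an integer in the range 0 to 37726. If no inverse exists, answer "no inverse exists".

Run Euclid on (37727, 1629):
37727 = 23×1629 + 260
1629 = 6×260 + 69
260 = 3×69 + 53
69 = 1×53 + 16
53 = 3×16 + 5
16 = 3×5 + 1
5 = 5×1 + 0
Since gcd(1629, 37727) = 1, back-substitute to write 1 as a combination:
1 = 16 − 3·5
1 = −3·53 + 10·16
1 = 10·69 − 13·53
1 = −13·260 + 49·69
1 = 49·1629 − 307·260
1 = −307·37727 + 7110·1629
So 1629·7110 ≡ 1 (mod 37727).

7110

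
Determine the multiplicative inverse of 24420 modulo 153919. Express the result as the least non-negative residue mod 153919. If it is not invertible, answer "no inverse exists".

Extended Euclidean algorithm:
153919 = 6*24420 + 7399
24420 = 3*7399 + 2223
7399 = 3*2223 + 730
2223 = 3*730 + 33
730 = 22*33 + 4
33 = 8*4 + 1
4 = 4*1 + 0
gcd = 1, so the inverse exists. Back-substitute:
1 = 33 − 8·4
1 = −8·730 + 177·33
1 = 177·2223 − 539·730
1 = −539·7399 + 1794·2223
1 = 1794·24420 − 5921·7399
1 = −5921·153919 + 37320·24420
So 24420·37320 ≡ 1 (mod 153919).

37320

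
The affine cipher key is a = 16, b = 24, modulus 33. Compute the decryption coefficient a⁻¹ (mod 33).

31

Run Euclid on (33, 16):
33 = 2·16 + 1
16 = 16·1 + 0
The gcd is 1. Working backward:
1 = 33 − 2·16
Hence 16⁻¹ ≡ -2 ≡ 31 (mod 33).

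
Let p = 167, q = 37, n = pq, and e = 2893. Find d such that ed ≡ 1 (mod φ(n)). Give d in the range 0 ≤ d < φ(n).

4309

φ(n) = (p−1)(q−1) = 166·36 = 5976.
Need d with 2893·d ≡ 1 (mod 5976). Apply the extended Euclidean algorithm:
5976 = 2·2893 + 190
2893 = 15·190 + 43
190 = 4·43 + 18
43 = 2·18 + 7
18 = 2·7 + 4
7 = 1·4 + 3
4 = 1·3 + 1
3 = 3·1 + 0
Back-substitute:
1 = 4 − 3
1 = −7 + 2·4
1 = 2·18 − 5·7
1 = −5·43 + 12·18
1 = 12·190 − 53·43
1 = −53·2893 + 807·190
1 = 807·5976 − 1667·2893
So 2893·(-1667) ≡ 1 (mod 5976), hence d ≡ -1667 ≡ 4309 (mod 5976).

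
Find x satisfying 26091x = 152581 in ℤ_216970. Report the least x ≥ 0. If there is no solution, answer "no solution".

First find gcd(26091, 216970):
216970 = 8·26091 + 8242
26091 = 3·8242 + 1365
8242 = 6·1365 + 52
1365 = 26·52 + 13
52 = 4·13 + 0
gcd = 13 and 13 | 152581, so solutions exist. Divide through by 13: 2007x ≡ 11737 (mod 16690).
Now find 2007⁻¹ mod 16690:
16690 = 8×2007 + 634
2007 = 3×634 + 105
634 = 6×105 + 4
105 = 26×4 + 1
4 = 4×1 + 0
Back-substitute:
1 = 105 − 26·4
1 = −26·634 + 157·105
1 = 157·2007 − 497·634
1 = −497·16690 + 4133·2007
So 2007⁻¹ ≡ 4133 (mod 16690).
Then x ≡ 4133·11737 ≡ 7881 (mod 16690); the smallest non-negative solution is x = 7881.

7881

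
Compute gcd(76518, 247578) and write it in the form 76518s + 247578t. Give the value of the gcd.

Repeated division:
247578 = 3·76518 + 18024
76518 = 4·18024 + 4422
18024 = 4·4422 + 336
4422 = 13·336 + 54
336 = 6·54 + 12
54 = 4·12 + 6
12 = 2·6 + 0
gcd(76518, 247578) = 6.
Working backward:
6 = 54 − 4·12
6 = −4·336 + 25·54
6 = 25·4422 − 329·336
6 = −329·18024 + 1341·4422
6 = 1341·76518 − 5693·18024
6 = −5693·247578 + 18420·76518
So 6 = (-5693)·247578 + (18420)·76518.

6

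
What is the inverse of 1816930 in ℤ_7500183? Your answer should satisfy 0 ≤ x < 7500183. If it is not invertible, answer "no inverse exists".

3415885

Extended Euclidean algorithm:
7500183 = 4·1816930 + 232463
1816930 = 7·232463 + 189689
232463 = 1·189689 + 42774
189689 = 4·42774 + 18593
42774 = 2·18593 + 5588
18593 = 3·5588 + 1829
5588 = 3·1829 + 101
1829 = 18·101 + 11
101 = 9·11 + 2
11 = 5·2 + 1
2 = 2·1 + 0
Since gcd(1816930, 7500183) = 1, back-substitute to write 1 as a combination:
1 = 11 − 5·2
1 = −5·101 + 46·11
1 = 46·1829 − 833·101
1 = −833·5588 + 2545·1829
1 = 2545·18593 − 8468·5588
1 = −8468·42774 + 19481·18593
1 = 19481·189689 − 86392·42774
1 = −86392·232463 + 105873·189689
1 = 105873·1816930 − 827503·232463
1 = −827503·7500183 + 3415885·1816930
So 1816930·3415885 ≡ 1 (mod 7500183).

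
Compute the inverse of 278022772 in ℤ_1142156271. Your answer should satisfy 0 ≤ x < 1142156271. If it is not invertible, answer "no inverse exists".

Extended Euclidean algorithm:
1142156271 = 4×278022772 + 30065183
278022772 = 9×30065183 + 7436125
30065183 = 4×7436125 + 320683
7436125 = 23×320683 + 60416
320683 = 5×60416 + 18603
60416 = 3×18603 + 4607
18603 = 4×4607 + 175
4607 = 26×175 + 57
175 = 3×57 + 4
57 = 14×4 + 1
4 = 4×1 + 0
The gcd is 1. Working backward:
1 = 57 − 14·4
1 = −14·175 + 43·57
1 = 43·4607 − 1132·175
1 = −1132·18603 + 4571·4607
1 = 4571·60416 − 14845·18603
1 = −14845·320683 + 78796·60416
1 = 78796·7436125 − 1827153·320683
1 = −1827153·30065183 + 7387408·7436125
1 = 7387408·278022772 − 68313825·30065183
1 = −68313825·1142156271 + 280642708·278022772
So 278022772·280642708 ≡ 1 (mod 1142156271).

280642708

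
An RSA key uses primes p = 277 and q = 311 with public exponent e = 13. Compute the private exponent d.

φ(n) = (p−1)(q−1) = 276·310 = 85560.
Need d with 13·d ≡ 1 (mod 85560). Apply the extended Euclidean algorithm:
85560 = 6581*13 + 7
13 = 1*7 + 6
7 = 1*6 + 1
6 = 6*1 + 0
Back-substitute:
1 = 7 − 6
1 = −13 + 2·7
1 = 2·85560 − 13163·13
So 13·(-13163) ≡ 1 (mod 85560), hence d ≡ -13163 ≡ 72397 (mod 85560).

72397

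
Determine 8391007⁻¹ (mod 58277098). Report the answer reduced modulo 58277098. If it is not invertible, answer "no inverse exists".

gcd(58277098, 8391007) by repeated division:
58277098 = 6·8391007 + 7931056
8391007 = 1·7931056 + 459951
7931056 = 17·459951 + 111889
459951 = 4·111889 + 12395
111889 = 9·12395 + 334
12395 = 37·334 + 37
334 = 9·37 + 1
37 = 37·1 + 0
gcd = 1, so the inverse exists. Back-substitute:
1 = 334 − 9·37
1 = −9·12395 + 334·334
1 = 334·111889 − 3015·12395
1 = −3015·459951 + 12394·111889
1 = 12394·7931056 − 213713·459951
1 = −213713·8391007 + 226107·7931056
1 = 226107·58277098 − 1570355·8391007
Thus 8391007·(-1570355) ≡ 1 (mod 58277098); reducing, -1570355 mod 58277098 = 56706743.

56706743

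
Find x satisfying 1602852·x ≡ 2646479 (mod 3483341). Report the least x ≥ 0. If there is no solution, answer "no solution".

2492446

First find gcd(1602852, 3483341):
3483341 = 2×1602852 + 277637
1602852 = 5×277637 + 214667
277637 = 1×214667 + 62970
214667 = 3×62970 + 25757
62970 = 2×25757 + 11456
25757 = 2×11456 + 2845
11456 = 4×2845 + 76
2845 = 37×76 + 33
76 = 2×33 + 10
33 = 3×10 + 3
10 = 3×3 + 1
3 = 3×1 + 0
gcd = 1, so a unique solution mod 3483341 exists.
Back-substitute for the Bézout coefficients:
1 = 10 − 3·3
1 = −3·33 + 10·10
1 = 10·76 − 23·33
1 = −23·2845 + 861·76
1 = 861·11456 − 3467·2845
1 = −3467·25757 + 7795·11456
1 = 7795·62970 − 19057·25757
1 = −19057·214667 + 64966·62970
1 = 64966·277637 − 84023·214667
1 = −84023·1602852 + 485081·277637
1 = 485081·3483341 − 1054185·1602852
So 1602852·(-1054185) ≡ 1 (mod 3483341), giving 1602852⁻¹ ≡ 2429156.
x ≡ 1602852⁻¹·2646479 ≡ 2429156·2646479 ≡ 2492446 (mod 3483341).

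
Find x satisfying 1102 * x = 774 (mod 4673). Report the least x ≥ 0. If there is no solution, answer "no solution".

First find gcd(1102, 4673):
4673 = 4×1102 + 265
1102 = 4×265 + 42
265 = 6×42 + 13
42 = 3×13 + 3
13 = 4×3 + 1
3 = 3×1 + 0
gcd = 1, so a unique solution mod 4673 exists.
Back-substitute for the Bézout coefficients:
1 = 13 − 4·3
1 = −4·42 + 13·13
1 = 13·265 − 82·42
1 = −82·1102 + 341·265
1 = 341·4673 − 1446·1102
So 1102·(-1446) ≡ 1 (mod 4673), giving 1102⁻¹ ≡ 3227.
x ≡ 1102⁻¹·774 ≡ 3227·774 ≡ 2316 (mod 4673).

2316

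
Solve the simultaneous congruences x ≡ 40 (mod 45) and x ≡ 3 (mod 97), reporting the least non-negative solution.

Write x = 40 + 45·k. Then 45·k ≡ 3 − 40 ≡ 60 (mod 97).
Need 45⁻¹ mod 97. Extended Euclid on (97, 45):
97 = 2·45 + 7
45 = 6·7 + 3
7 = 2·3 + 1
3 = 3·1 + 0
Back-substitute:
1 = 7 − 2·3
1 = −2·45 + 13·7
1 = 13·97 − 28·45
45⁻¹ ≡ 69 (mod 97), so k ≡ 69·60 ≡ 66 (mod 97).
x = 40 + 45·66 = 3010.

3010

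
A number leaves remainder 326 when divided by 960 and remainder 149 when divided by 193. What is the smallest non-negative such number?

Write x = 326 + 960·k. Then 960·k ≡ 149 − 326 ≡ 16 (mod 193).
Need 960⁻¹ mod 193. Extended Euclid on (193, 188):
193 = 1×188 + 5
188 = 37×5 + 3
5 = 1×3 + 2
3 = 1×2 + 1
2 = 2×1 + 0
Back-substitute:
1 = 3 − 2
1 = −5 + 2·3
1 = 2·188 − 75·5
1 = −75·193 + 77·188
960⁻¹ ≡ 77 (mod 193), so k ≡ 77·16 ≡ 74 (mod 193).
x = 326 + 960·74 = 71366.

71366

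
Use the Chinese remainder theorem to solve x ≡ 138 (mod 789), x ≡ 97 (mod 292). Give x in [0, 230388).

Write x = 138 + 789·k. Then 789·k ≡ 97 − 138 ≡ 251 (mod 292).
Need 789⁻¹ mod 292. Extended Euclid on (292, 205):
292 = 1·205 + 87
205 = 2·87 + 31
87 = 2·31 + 25
31 = 1·25 + 6
25 = 4·6 + 1
6 = 6·1 + 0
Back-substitute:
1 = 25 − 4·6
1 = −4·31 + 5·25
1 = 5·87 − 14·31
1 = −14·205 + 33·87
1 = 33·292 − 47·205
789⁻¹ ≡ 245 (mod 292), so k ≡ 245·251 ≡ 175 (mod 292).
x = 138 + 789·175 = 138213.

138213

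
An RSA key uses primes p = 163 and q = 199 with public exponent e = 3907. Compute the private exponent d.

31411

φ(n) = (p−1)(q−1) = 162·198 = 32076.
Need d with 3907·d ≡ 1 (mod 32076). Apply the extended Euclidean algorithm:
32076 = 8·3907 + 820
3907 = 4·820 + 627
820 = 1·627 + 193
627 = 3·193 + 48
193 = 4·48 + 1
48 = 48·1 + 0
Back-substitute:
1 = 193 − 4·48
1 = −4·627 + 13·193
1 = 13·820 − 17·627
1 = −17·3907 + 81·820
1 = 81·32076 − 665·3907
So 3907·(-665) ≡ 1 (mod 32076), hence d ≡ -665 ≡ 31411 (mod 32076).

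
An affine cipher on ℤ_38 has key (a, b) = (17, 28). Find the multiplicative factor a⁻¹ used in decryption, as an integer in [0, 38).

Extended Euclidean algorithm:
38 = 2×17 + 4
17 = 4×4 + 1
4 = 4×1 + 0
The gcd is 1. Working backward:
1 = 17 − 4·4
1 = −4·38 + 9·17
So 17·9 ≡ 1 (mod 38).

9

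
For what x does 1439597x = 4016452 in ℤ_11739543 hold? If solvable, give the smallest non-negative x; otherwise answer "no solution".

8349815

First find gcd(1439597, 11739543):
11739543 = 8×1439597 + 222767
1439597 = 6×222767 + 102995
222767 = 2×102995 + 16777
102995 = 6×16777 + 2333
16777 = 7×2333 + 446
2333 = 5×446 + 103
446 = 4×103 + 34
103 = 3×34 + 1
34 = 34×1 + 0
gcd = 1, so a unique solution mod 11739543 exists.
Back-substitute for the Bézout coefficients:
1 = 103 − 3·34
1 = −3·446 + 13·103
1 = 13·2333 − 68·446
1 = −68·16777 + 489·2333
1 = 489·102995 − 3002·16777
1 = −3002·222767 + 6493·102995
1 = 6493·1439597 − 41960·222767
1 = −41960·11739543 + 342173·1439597
So 1439597·(342173) ≡ 1 (mod 11739543), giving 1439597⁻¹ ≡ 342173.
x ≡ 1439597⁻¹·4016452 ≡ 342173·4016452 ≡ 8349815 (mod 11739543).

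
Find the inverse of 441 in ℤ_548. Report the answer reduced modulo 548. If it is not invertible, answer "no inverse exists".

Run Euclid on (548, 441):
548 = 1·441 + 107
441 = 4·107 + 13
107 = 8·13 + 3
13 = 4·3 + 1
3 = 3·1 + 0
Since gcd(441, 548) = 1, back-substitute to write 1 as a combination:
1 = 13 − 4·3
1 = −4·107 + 33·13
1 = 33·441 − 136·107
1 = −136·548 + 169·441
So 441·169 ≡ 1 (mod 548).

169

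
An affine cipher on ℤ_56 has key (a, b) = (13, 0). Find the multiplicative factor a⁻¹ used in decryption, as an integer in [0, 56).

13

Extended Euclidean algorithm:
56 = 4·13 + 4
13 = 3·4 + 1
4 = 4·1 + 0
Since gcd(13, 56) = 1, back-substitute to write 1 as a combination:
1 = 13 − 3·4
1 = −3·56 + 13·13
So 13·13 ≡ 1 (mod 56).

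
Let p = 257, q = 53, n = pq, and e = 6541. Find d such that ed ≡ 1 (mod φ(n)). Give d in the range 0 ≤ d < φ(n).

φ(n) = (p−1)(q−1) = 256·52 = 13312.
Need d with 6541·d ≡ 1 (mod 13312). Apply the extended Euclidean algorithm:
13312 = 2*6541 + 230
6541 = 28*230 + 101
230 = 2*101 + 28
101 = 3*28 + 17
28 = 1*17 + 11
17 = 1*11 + 6
11 = 1*6 + 5
6 = 1*5 + 1
5 = 5*1 + 0
Back-substitute:
1 = 6 − 5
1 = −11 + 2·6
1 = 2·17 − 3·11
1 = −3·28 + 5·17
1 = 5·101 − 18·28
1 = −18·230 + 41·101
1 = 41·6541 − 1166·230
1 = −1166·13312 + 2373·6541
So 6541·2373 ≡ 1 (mod 13312), hence d = 2373.

2373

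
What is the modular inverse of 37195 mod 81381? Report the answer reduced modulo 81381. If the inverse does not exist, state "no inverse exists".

gcd(81381, 37195) by repeated division:
81381 = 2×37195 + 6991
37195 = 5×6991 + 2240
6991 = 3×2240 + 271
2240 = 8×271 + 72
271 = 3×72 + 55
72 = 1×55 + 17
55 = 3×17 + 4
17 = 4×4 + 1
4 = 4×1 + 0
The gcd is 1. Working backward:
1 = 17 − 4·4
1 = −4·55 + 13·17
1 = 13·72 − 17·55
1 = −17·271 + 64·72
1 = 64·2240 − 529·271
1 = −529·6991 + 1651·2240
1 = 1651·37195 − 8784·6991
1 = −8784·81381 + 19219·37195
So 37195·19219 ≡ 1 (mod 81381).

19219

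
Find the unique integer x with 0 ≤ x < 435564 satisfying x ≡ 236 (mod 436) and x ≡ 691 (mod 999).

Write x = 236 + 436·k. Then 436·k ≡ 691 − 236 ≡ 455 (mod 999).
Need 436⁻¹ mod 999. Extended Euclid on (999, 436):
999 = 2×436 + 127
436 = 3×127 + 55
127 = 2×55 + 17
55 = 3×17 + 4
17 = 4×4 + 1
4 = 4×1 + 0
Back-substitute:
1 = 17 − 4·4
1 = −4·55 + 13·17
1 = 13·127 − 30·55
1 = −30·436 + 103·127
1 = 103·999 − 236·436
436⁻¹ ≡ 763 (mod 999), so k ≡ 763·455 ≡ 512 (mod 999).
x = 236 + 436·512 = 223468.

223468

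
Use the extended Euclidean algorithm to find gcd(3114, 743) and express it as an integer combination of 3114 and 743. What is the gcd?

Repeated division:
3114 = 4·743 + 142
743 = 5·142 + 33
142 = 4·33 + 10
33 = 3·10 + 3
10 = 3·3 + 1
3 = 3·1 + 0
gcd(3114, 743) = 1.
Back-substituting:
1 = 10 − 3·3
1 = −3·33 + 10·10
1 = 10·142 − 43·33
1 = −43·743 + 225·142
1 = 225·3114 − 943·743
So 1 = (225)·3114 + (-943)·743.

1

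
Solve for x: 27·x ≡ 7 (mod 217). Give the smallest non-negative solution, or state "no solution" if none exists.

First find gcd(27, 217):
217 = 8·27 + 1
27 = 27·1 + 0
gcd = 1, so a unique solution mod 217 exists.
Back-substitute for the Bézout coefficients:
1 = 217 − 8·27
So 27·(-8) ≡ 1 (mod 217), giving 27⁻¹ ≡ 209.
x ≡ 27⁻¹·7 ≡ 209·7 ≡ 161 (mod 217).

161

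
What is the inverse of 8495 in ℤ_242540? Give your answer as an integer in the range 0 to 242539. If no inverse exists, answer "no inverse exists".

no inverse exists

Compute gcd(8495, 242540):
242540 = 28*8495 + 4680
8495 = 1*4680 + 3815
4680 = 1*3815 + 865
3815 = 4*865 + 355
865 = 2*355 + 155
355 = 2*155 + 45
155 = 3*45 + 20
45 = 2*20 + 5
20 = 4*5 + 0
Since gcd = 5 > 1, 8495 is not a unit mod 242540.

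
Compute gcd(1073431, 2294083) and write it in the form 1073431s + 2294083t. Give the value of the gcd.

Euclidean algorithm:
2294083 = 2×1073431 + 147221
1073431 = 7×147221 + 42884
147221 = 3×42884 + 18569
42884 = 2×18569 + 5746
18569 = 3×5746 + 1331
5746 = 4×1331 + 422
1331 = 3×422 + 65
422 = 6×65 + 32
65 = 2×32 + 1
32 = 32×1 + 0
gcd(1073431, 2294083) = 1.
Express as a combination:
1 = 65 − 2·32
1 = −2·422 + 13·65
1 = 13·1331 − 41·422
1 = −41·5746 + 177·1331
1 = 177·18569 − 572·5746
1 = −572·42884 + 1321·18569
1 = 1321·147221 − 4535·42884
1 = −4535·1073431 + 33066·147221
1 = 33066·2294083 − 70667·1073431
So 1 = (33066)·2294083 + (-70667)·1073431.

1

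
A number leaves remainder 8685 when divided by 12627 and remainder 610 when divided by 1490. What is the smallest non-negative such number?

7395480

Write x = 8685 + 12627·k. Then 12627·k ≡ 610 − 8685 ≡ 865 (mod 1490).
Need 12627⁻¹ mod 1490. Extended Euclid on (1490, 707):
1490 = 2·707 + 76
707 = 9·76 + 23
76 = 3·23 + 7
23 = 3·7 + 2
7 = 3·2 + 1
2 = 2·1 + 0
Back-substitute:
1 = 7 − 3·2
1 = −3·23 + 10·7
1 = 10·76 − 33·23
1 = −33·707 + 307·76
1 = 307·1490 − 647·707
12627⁻¹ ≡ 843 (mod 1490), so k ≡ 843·865 ≡ 585 (mod 1490).
x = 8685 + 12627·585 = 7395480.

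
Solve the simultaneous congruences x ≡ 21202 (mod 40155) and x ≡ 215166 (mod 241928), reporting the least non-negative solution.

Write x = 21202 + 40155·k. Then 40155·k ≡ 215166 − 21202 ≡ 193964 (mod 241928).
Need 40155⁻¹ mod 241928. Extended Euclid on (241928, 40155):
241928 = 6·40155 + 998
40155 = 40·998 + 235
998 = 4·235 + 58
235 = 4·58 + 3
58 = 19·3 + 1
3 = 3·1 + 0
Back-substitute:
1 = 58 − 19·3
1 = −19·235 + 77·58
1 = 77·998 − 327·235
1 = −327·40155 + 13157·998
1 = 13157·241928 − 79269·40155
40155⁻¹ ≡ 162659 (mod 241928), so k ≡ 162659·193964 ≡ 159796 (mod 241928).
x = 21202 + 40155·159796 = 6416629582.

6416629582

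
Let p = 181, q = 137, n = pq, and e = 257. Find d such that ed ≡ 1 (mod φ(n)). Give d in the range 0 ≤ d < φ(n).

φ(n) = (p−1)(q−1) = 180·136 = 24480.
Need d with 257·d ≡ 1 (mod 24480). Apply the extended Euclidean algorithm:
24480 = 95·257 + 65
257 = 3·65 + 62
65 = 1·62 + 3
62 = 20·3 + 2
3 = 1·2 + 1
2 = 2·1 + 0
Back-substitute:
1 = 3 − 2
1 = −62 + 21·3
1 = 21·65 − 22·62
1 = −22·257 + 87·65
1 = 87·24480 − 8287·257
So 257·(-8287) ≡ 1 (mod 24480), hence d ≡ -8287 ≡ 16193 (mod 24480).

16193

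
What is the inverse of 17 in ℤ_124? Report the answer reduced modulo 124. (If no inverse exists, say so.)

73

Extended Euclidean algorithm:
124 = 7*17 + 5
17 = 3*5 + 2
5 = 2*2 + 1
2 = 2*1 + 0
The gcd is 1. Working backward:
1 = 5 − 2·2
1 = −2·17 + 7·5
1 = 7·124 − 51·17
So 17·(-51) ≡ 1 (mod 124), and -51 ≡ 73 (mod 124).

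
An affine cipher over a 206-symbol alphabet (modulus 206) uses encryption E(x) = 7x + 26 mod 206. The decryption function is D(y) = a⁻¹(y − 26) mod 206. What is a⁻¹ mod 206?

Extended Euclidean algorithm:
206 = 29*7 + 3
7 = 2*3 + 1
3 = 3*1 + 0
The gcd is 1. Working backward:
1 = 7 − 2·3
1 = −2·206 + 59·7
So 7·59 ≡ 1 (mod 206).

59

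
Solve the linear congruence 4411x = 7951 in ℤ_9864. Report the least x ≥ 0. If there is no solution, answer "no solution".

First find gcd(4411, 9864):
9864 = 2*4411 + 1042
4411 = 4*1042 + 243
1042 = 4*243 + 70
243 = 3*70 + 33
70 = 2*33 + 4
33 = 8*4 + 1
4 = 4*1 + 0
gcd = 1, so a unique solution mod 9864 exists.
Back-substitute for the Bézout coefficients:
1 = 33 − 8·4
1 = −8·70 + 17·33
1 = 17·243 − 59·70
1 = −59·1042 + 253·243
1 = 253·4411 − 1071·1042
1 = −1071·9864 + 2395·4411
So 4411·(2395) ≡ 1 (mod 9864), giving 4411⁻¹ ≡ 2395.
x ≡ 4411⁻¹·7951 ≡ 2395·7951 ≡ 5125 (mod 9864).

5125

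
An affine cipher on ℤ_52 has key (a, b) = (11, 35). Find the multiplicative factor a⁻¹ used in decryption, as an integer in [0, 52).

19

Apply the Euclidean algorithm to 52 and 11:
52 = 4*11 + 8
11 = 1*8 + 3
8 = 2*3 + 2
3 = 1*2 + 1
2 = 2*1 + 0
The gcd is 1. Working backward:
1 = 3 − 2
1 = −8 + 3·3
1 = 3·11 − 4·8
1 = −4·52 + 19·11
So 11·19 ≡ 1 (mod 52).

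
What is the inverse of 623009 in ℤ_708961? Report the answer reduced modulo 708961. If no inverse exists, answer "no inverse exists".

Apply the Euclidean algorithm to 708961 and 623009:
708961 = 1*623009 + 85952
623009 = 7*85952 + 21345
85952 = 4*21345 + 572
21345 = 37*572 + 181
572 = 3*181 + 29
181 = 6*29 + 7
29 = 4*7 + 1
7 = 7*1 + 0
gcd = 1, so the inverse exists. Back-substitute:
1 = 29 − 4·7
1 = −4·181 + 25·29
1 = 25·572 − 79·181
1 = −79·21345 + 2948·572
1 = 2948·85952 − 11871·21345
1 = −11871·623009 + 86045·85952
1 = 86045·708961 − 97916·623009
Thus 623009·(-97916) ≡ 1 (mod 708961); reducing, -97916 mod 708961 = 611045.

611045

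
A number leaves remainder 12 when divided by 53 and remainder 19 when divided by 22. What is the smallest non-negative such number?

Write x = 12 + 53·k. Then 53·k ≡ 19 − 12 ≡ 7 (mod 22).
Need 53⁻¹ mod 22. Extended Euclid on (22, 9):
22 = 2·9 + 4
9 = 2·4 + 1
4 = 4·1 + 0
Back-substitute:
1 = 9 − 2·4
1 = −2·22 + 5·9
53⁻¹ ≡ 5 (mod 22), so k ≡ 5·7 ≡ 13 (mod 22).
x = 12 + 53·13 = 701.

701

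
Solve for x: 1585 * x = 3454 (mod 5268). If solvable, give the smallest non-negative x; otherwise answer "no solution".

First find gcd(1585, 5268):
5268 = 3×1585 + 513
1585 = 3×513 + 46
513 = 11×46 + 7
46 = 6×7 + 4
7 = 1×4 + 3
4 = 1×3 + 1
3 = 3×1 + 0
gcd = 1, so a unique solution mod 5268 exists.
Back-substitute for the Bézout coefficients:
1 = 4 − 3
1 = −7 + 2·4
1 = 2·46 − 13·7
1 = −13·513 + 145·46
1 = 145·1585 − 448·513
1 = −448·5268 + 1489·1585
So 1585·(1489) ≡ 1 (mod 5268), giving 1585⁻¹ ≡ 1489.
x ≡ 1585⁻¹·3454 ≡ 1489·3454 ≡ 1438 (mod 5268).

1438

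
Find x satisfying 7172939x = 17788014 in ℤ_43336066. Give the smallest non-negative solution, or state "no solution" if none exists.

First find gcd(7172939, 43336066):
43336066 = 6·7172939 + 298432
7172939 = 24·298432 + 10571
298432 = 28·10571 + 2444
10571 = 4·2444 + 795
2444 = 3·795 + 59
795 = 13·59 + 28
59 = 2·28 + 3
28 = 9·3 + 1
3 = 3·1 + 0
gcd = 1, so a unique solution mod 43336066 exists.
Back-substitute for the Bézout coefficients:
1 = 28 − 9·3
1 = −9·59 + 19·28
1 = 19·795 − 256·59
1 = −256·2444 + 787·795
1 = 787·10571 − 3404·2444
1 = −3404·298432 + 96099·10571
1 = 96099·7172939 − 2309780·298432
1 = −2309780·43336066 + 13954779·7172939
So 7172939·(13954779) ≡ 1 (mod 43336066), giving 7172939⁻¹ ≡ 13954779.
x ≡ 7172939⁻¹·17788014 ≡ 13954779·17788014 ≡ 31580754 (mod 43336066).

31580754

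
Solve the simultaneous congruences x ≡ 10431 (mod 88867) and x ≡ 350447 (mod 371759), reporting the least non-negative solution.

Write x = 10431 + 88867·k. Then 88867·k ≡ 350447 − 10431 ≡ 340016 (mod 371759).
Need 88867⁻¹ mod 371759. Extended Euclid on (371759, 88867):
371759 = 4·88867 + 16291
88867 = 5·16291 + 7412
16291 = 2·7412 + 1467
7412 = 5·1467 + 77
1467 = 19·77 + 4
77 = 19·4 + 1
4 = 4·1 + 0
Back-substitute:
1 = 77 − 19·4
1 = −19·1467 + 362·77
1 = 362·7412 − 1829·1467
1 = −1829·16291 + 4020·7412
1 = 4020·88867 − 21929·16291
1 = −21929·371759 + 91736·88867
88867⁻¹ ≡ 91736 (mod 371759), so k ≡ 91736·340016 ≡ 12399 (mod 371759).
x = 10431 + 88867·12399 = 1101872364.

1101872364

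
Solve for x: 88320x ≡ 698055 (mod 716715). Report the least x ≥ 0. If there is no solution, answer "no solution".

First find gcd(88320, 716715):
716715 = 8×88320 + 10155
88320 = 8×10155 + 7080
10155 = 1×7080 + 3075
7080 = 2×3075 + 930
3075 = 3×930 + 285
930 = 3×285 + 75
285 = 3×75 + 60
75 = 1×60 + 15
60 = 4×15 + 0
gcd = 15 and 15 | 698055, so solutions exist. Divide through by 15: 5888x ≡ 46537 (mod 47781).
Now find 5888⁻¹ mod 47781:
47781 = 8·5888 + 677
5888 = 8·677 + 472
677 = 1·472 + 205
472 = 2·205 + 62
205 = 3·62 + 19
62 = 3·19 + 5
19 = 3·5 + 4
5 = 1·4 + 1
4 = 4·1 + 0
Back-substitute:
1 = 5 − 4
1 = −19 + 4·5
1 = 4·62 − 13·19
1 = −13·205 + 43·62
1 = 43·472 − 99·205
1 = −99·677 + 142·472
1 = 142·5888 − 1235·677
1 = −1235·47781 + 10022·5888
So 5888⁻¹ ≡ 10022 (mod 47781).
Then x ≡ 10022·46537 ≡ 3473 (mod 47781); the smallest non-negative solution is x = 3473.

3473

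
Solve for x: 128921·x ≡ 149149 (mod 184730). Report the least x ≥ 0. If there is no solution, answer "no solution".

First find gcd(128921, 184730):
184730 = 1×128921 + 55809
128921 = 2×55809 + 17303
55809 = 3×17303 + 3900
17303 = 4×3900 + 1703
3900 = 2×1703 + 494
1703 = 3×494 + 221
494 = 2×221 + 52
221 = 4×52 + 13
52 = 4×13 + 0
gcd = 13 and 13 | 149149, so solutions exist. Divide through by 13: 9917x ≡ 11473 (mod 14210).
Now find 9917⁻¹ mod 14210:
14210 = 1·9917 + 4293
9917 = 2·4293 + 1331
4293 = 3·1331 + 300
1331 = 4·300 + 131
300 = 2·131 + 38
131 = 3·38 + 17
38 = 2·17 + 4
17 = 4·4 + 1
4 = 4·1 + 0
Back-substitute:
1 = 17 − 4·4
1 = −4·38 + 9·17
1 = 9·131 − 31·38
1 = −31·300 + 71·131
1 = 71·1331 − 315·300
1 = −315·4293 + 1016·1331
1 = 1016·9917 − 2347·4293
1 = −2347·14210 + 3363·9917
So 9917⁻¹ ≡ 3363 (mod 14210).
Then x ≡ 3363·11473 ≡ 3549 (mod 14210); the smallest non-negative solution is x = 3549.

3549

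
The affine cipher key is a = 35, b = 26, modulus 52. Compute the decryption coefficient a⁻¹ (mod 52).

3

Apply the Euclidean algorithm to 52 and 35:
52 = 1·35 + 17
35 = 2·17 + 1
17 = 17·1 + 0
gcd = 1, so the inverse exists. Back-substitute:
1 = 35 − 2·17
1 = −2·52 + 3·35
So 35·3 ≡ 1 (mod 52).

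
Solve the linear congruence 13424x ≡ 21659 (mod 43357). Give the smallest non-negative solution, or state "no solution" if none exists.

39977

First find gcd(13424, 43357):
43357 = 3*13424 + 3085
13424 = 4*3085 + 1084
3085 = 2*1084 + 917
1084 = 1*917 + 167
917 = 5*167 + 82
167 = 2*82 + 3
82 = 27*3 + 1
3 = 3*1 + 0
gcd = 1, so a unique solution mod 43357 exists.
Back-substitute for the Bézout coefficients:
1 = 82 − 27·3
1 = −27·167 + 55·82
1 = 55·917 − 302·167
1 = −302·1084 + 357·917
1 = 357·3085 − 1016·1084
1 = −1016·13424 + 4421·3085
1 = 4421·43357 − 14279·13424
So 13424·(-14279) ≡ 1 (mod 43357), giving 13424⁻¹ ≡ 29078.
x ≡ 13424⁻¹·21659 ≡ 29078·21659 ≡ 39977 (mod 43357).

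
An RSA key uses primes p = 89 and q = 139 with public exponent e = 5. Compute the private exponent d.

φ(n) = (p−1)(q−1) = 88·138 = 12144.
Need d with 5·d ≡ 1 (mod 12144). Apply the extended Euclidean algorithm:
12144 = 2428×5 + 4
5 = 1×4 + 1
4 = 4×1 + 0
Back-substitute:
1 = 5 − 4
1 = −12144 + 2429·5
So 5·2429 ≡ 1 (mod 12144), hence d = 2429.

2429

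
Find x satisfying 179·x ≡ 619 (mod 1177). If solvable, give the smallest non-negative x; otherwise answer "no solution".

First find gcd(179, 1177):
1177 = 6·179 + 103
179 = 1·103 + 76
103 = 1·76 + 27
76 = 2·27 + 22
27 = 1·22 + 5
22 = 4·5 + 2
5 = 2·2 + 1
2 = 2·1 + 0
gcd = 1, so a unique solution mod 1177 exists.
Back-substitute for the Bézout coefficients:
1 = 5 − 2·2
1 = −2·22 + 9·5
1 = 9·27 − 11·22
1 = −11·76 + 31·27
1 = 31·103 − 42·76
1 = −42·179 + 73·103
1 = 73·1177 − 480·179
So 179·(-480) ≡ 1 (mod 1177), giving 179⁻¹ ≡ 697.
x ≡ 179⁻¹·619 ≡ 697·619 ≡ 661 (mod 1177).

661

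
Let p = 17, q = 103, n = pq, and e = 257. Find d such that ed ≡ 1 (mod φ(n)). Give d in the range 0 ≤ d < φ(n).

φ(n) = (p−1)(q−1) = 16·102 = 1632.
Need d with 257·d ≡ 1 (mod 1632). Apply the extended Euclidean algorithm:
1632 = 6·257 + 90
257 = 2·90 + 77
90 = 1·77 + 13
77 = 5·13 + 12
13 = 1·12 + 1
12 = 12·1 + 0
Back-substitute:
1 = 13 − 12
1 = −77 + 6·13
1 = 6·90 − 7·77
1 = −7·257 + 20·90
1 = 20·1632 − 127·257
So 257·(-127) ≡ 1 (mod 1632), hence d ≡ -127 ≡ 1505 (mod 1632).

1505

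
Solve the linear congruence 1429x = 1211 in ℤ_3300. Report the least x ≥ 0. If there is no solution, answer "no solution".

First find gcd(1429, 3300):
3300 = 2*1429 + 442
1429 = 3*442 + 103
442 = 4*103 + 30
103 = 3*30 + 13
30 = 2*13 + 4
13 = 3*4 + 1
4 = 4*1 + 0
gcd = 1, so a unique solution mod 3300 exists.
Back-substitute for the Bézout coefficients:
1 = 13 − 3·4
1 = −3·30 + 7·13
1 = 7·103 − 24·30
1 = −24·442 + 103·103
1 = 103·1429 − 333·442
1 = −333·3300 + 769·1429
So 1429·(769) ≡ 1 (mod 3300), giving 1429⁻¹ ≡ 769.
x ≡ 1429⁻¹·1211 ≡ 769·1211 ≡ 659 (mod 3300).

659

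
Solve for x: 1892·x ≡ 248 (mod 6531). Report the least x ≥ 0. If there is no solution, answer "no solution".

2665

First find gcd(1892, 6531):
6531 = 3×1892 + 855
1892 = 2×855 + 182
855 = 4×182 + 127
182 = 1×127 + 55
127 = 2×55 + 17
55 = 3×17 + 4
17 = 4×4 + 1
4 = 4×1 + 0
gcd = 1, so a unique solution mod 6531 exists.
Back-substitute for the Bézout coefficients:
1 = 17 − 4·4
1 = −4·55 + 13·17
1 = 13·127 − 30·55
1 = −30·182 + 43·127
1 = 43·855 − 202·182
1 = −202·1892 + 447·855
1 = 447·6531 − 1543·1892
So 1892·(-1543) ≡ 1 (mod 6531), giving 1892⁻¹ ≡ 4988.
x ≡ 1892⁻¹·248 ≡ 4988·248 ≡ 2665 (mod 6531).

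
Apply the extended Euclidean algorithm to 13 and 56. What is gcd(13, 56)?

1

Euclidean algorithm:
56 = 4·13 + 4
13 = 3·4 + 1
4 = 4·1 + 0
gcd(13, 56) = 1.
Working backward:
1 = 13 − 3·4
1 = −3·56 + 13·13
So 1 = (-3)·56 + (13)·13.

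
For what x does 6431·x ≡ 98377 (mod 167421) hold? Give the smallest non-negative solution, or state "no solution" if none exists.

First find gcd(6431, 167421):
167421 = 26·6431 + 215
6431 = 29·215 + 196
215 = 1·196 + 19
196 = 10·19 + 6
19 = 3·6 + 1
6 = 6·1 + 0
gcd = 1, so a unique solution mod 167421 exists.
Back-substitute for the Bézout coefficients:
1 = 19 − 3·6
1 = −3·196 + 31·19
1 = 31·215 − 34·196
1 = −34·6431 + 1017·215
1 = 1017·167421 − 26476·6431
So 6431·(-26476) ≡ 1 (mod 167421), giving 6431⁻¹ ≡ 140945.
x ≡ 6431⁻¹·98377 ≡ 140945·98377 ≡ 106466 (mod 167421).

106466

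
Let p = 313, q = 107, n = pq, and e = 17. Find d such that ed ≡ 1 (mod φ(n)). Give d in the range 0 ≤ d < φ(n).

φ(n) = (p−1)(q−1) = 312·106 = 33072.
Need d with 17·d ≡ 1 (mod 33072). Apply the extended Euclidean algorithm:
33072 = 1945*17 + 7
17 = 2*7 + 3
7 = 2*3 + 1
3 = 3*1 + 0
Back-substitute:
1 = 7 − 2·3
1 = −2·17 + 5·7
1 = 5·33072 − 9727·17
So 17·(-9727) ≡ 1 (mod 33072), hence d ≡ -9727 ≡ 23345 (mod 33072).

23345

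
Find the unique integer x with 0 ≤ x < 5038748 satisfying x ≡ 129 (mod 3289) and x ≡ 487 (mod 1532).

Write x = 129 + 3289·k. Then 3289·k ≡ 487 − 129 ≡ 358 (mod 1532).
Need 3289⁻¹ mod 1532. Extended Euclid on (1532, 225):
1532 = 6*225 + 182
225 = 1*182 + 43
182 = 4*43 + 10
43 = 4*10 + 3
10 = 3*3 + 1
3 = 3*1 + 0
Back-substitute:
1 = 10 − 3·3
1 = −3·43 + 13·10
1 = 13·182 − 55·43
1 = −55·225 + 68·182
1 = 68·1532 − 463·225
3289⁻¹ ≡ 1069 (mod 1532), so k ≡ 1069·358 ≡ 1234 (mod 1532).
x = 129 + 3289·1234 = 4058755.

4058755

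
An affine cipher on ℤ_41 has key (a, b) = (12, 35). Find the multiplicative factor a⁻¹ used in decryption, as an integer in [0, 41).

24

Extended Euclidean algorithm:
41 = 3·12 + 5
12 = 2·5 + 2
5 = 2·2 + 1
2 = 2·1 + 0
Since gcd(12, 41) = 1, back-substitute to write 1 as a combination:
1 = 5 − 2·2
1 = −2·12 + 5·5
1 = 5·41 − 17·12
So 12·(-17) ≡ 1 (mod 41), and -17 ≡ 24 (mod 41).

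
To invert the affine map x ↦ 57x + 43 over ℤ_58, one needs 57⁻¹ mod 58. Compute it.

Extended Euclidean algorithm:
58 = 1×57 + 1
57 = 57×1 + 0
Since gcd(57, 58) = 1, back-substitute to write 1 as a combination:
1 = 58 − 57
So 57·(-1) ≡ 1 (mod 58), and -1 ≡ 57 (mod 58).

57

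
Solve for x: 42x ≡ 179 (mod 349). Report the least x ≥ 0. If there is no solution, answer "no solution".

212

First find gcd(42, 349):
349 = 8×42 + 13
42 = 3×13 + 3
13 = 4×3 + 1
3 = 3×1 + 0
gcd = 1, so a unique solution mod 349 exists.
Back-substitute for the Bézout coefficients:
1 = 13 − 4·3
1 = −4·42 + 13·13
1 = 13·349 − 108·42
So 42·(-108) ≡ 1 (mod 349), giving 42⁻¹ ≡ 241.
x ≡ 42⁻¹·179 ≡ 241·179 ≡ 212 (mod 349).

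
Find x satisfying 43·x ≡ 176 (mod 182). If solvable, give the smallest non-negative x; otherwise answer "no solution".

First find gcd(43, 182):
182 = 4*43 + 10
43 = 4*10 + 3
10 = 3*3 + 1
3 = 3*1 + 0
gcd = 1, so a unique solution mod 182 exists.
Back-substitute for the Bézout coefficients:
1 = 10 − 3·3
1 = −3·43 + 13·10
1 = 13·182 − 55·43
So 43·(-55) ≡ 1 (mod 182), giving 43⁻¹ ≡ 127.
x ≡ 43⁻¹·176 ≡ 127·176 ≡ 148 (mod 182).

148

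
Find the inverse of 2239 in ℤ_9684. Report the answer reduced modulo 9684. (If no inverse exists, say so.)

6691

gcd(9684, 2239) by repeated division:
9684 = 4×2239 + 728
2239 = 3×728 + 55
728 = 13×55 + 13
55 = 4×13 + 3
13 = 4×3 + 1
3 = 3×1 + 0
gcd = 1, so the inverse exists. Back-substitute:
1 = 13 − 4·3
1 = −4·55 + 17·13
1 = 17·728 − 225·55
1 = −225·2239 + 692·728
1 = 692·9684 − 2993·2239
Hence 2239⁻¹ ≡ -2993 ≡ 6691 (mod 9684).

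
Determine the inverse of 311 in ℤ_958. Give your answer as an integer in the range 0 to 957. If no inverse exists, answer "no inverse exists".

Run Euclid on (958, 311):
958 = 3×311 + 25
311 = 12×25 + 11
25 = 2×11 + 3
11 = 3×3 + 2
3 = 1×2 + 1
2 = 2×1 + 0
The gcd is 1. Working backward:
1 = 3 − 2
1 = −11 + 4·3
1 = 4·25 − 9·11
1 = −9·311 + 112·25
1 = 112·958 − 345·311
Hence 311⁻¹ ≡ -345 ≡ 613 (mod 958).

613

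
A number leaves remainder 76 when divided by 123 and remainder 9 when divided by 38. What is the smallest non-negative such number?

199

Write x = 76 + 123·k. Then 123·k ≡ 9 − 76 ≡ 9 (mod 38).
Need 123⁻¹ mod 38. Extended Euclid on (38, 9):
38 = 4*9 + 2
9 = 4*2 + 1
2 = 2*1 + 0
Back-substitute:
1 = 9 − 4·2
1 = −4·38 + 17·9
123⁻¹ ≡ 17 (mod 38), so k ≡ 17·9 ≡ 1 (mod 38).
x = 76 + 123·1 = 199.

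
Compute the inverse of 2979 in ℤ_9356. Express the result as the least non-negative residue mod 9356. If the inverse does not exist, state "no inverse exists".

1831

Apply the Euclidean algorithm to 9356 and 2979:
9356 = 3·2979 + 419
2979 = 7·419 + 46
419 = 9·46 + 5
46 = 9·5 + 1
5 = 5·1 + 0
gcd = 1, so the inverse exists. Back-substitute:
1 = 46 − 9·5
1 = −9·419 + 82·46
1 = 82·2979 − 583·419
1 = −583·9356 + 1831·2979
So 2979·1831 ≡ 1 (mod 9356).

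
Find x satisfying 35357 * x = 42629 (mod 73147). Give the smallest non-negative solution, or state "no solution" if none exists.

22814

First find gcd(35357, 73147):
73147 = 2·35357 + 2433
35357 = 14·2433 + 1295
2433 = 1·1295 + 1138
1295 = 1·1138 + 157
1138 = 7·157 + 39
157 = 4·39 + 1
39 = 39·1 + 0
gcd = 1, so a unique solution mod 73147 exists.
Back-substitute for the Bézout coefficients:
1 = 157 − 4·39
1 = −4·1138 + 29·157
1 = 29·1295 − 33·1138
1 = −33·2433 + 62·1295
1 = 62·35357 − 901·2433
1 = −901·73147 + 1864·35357
So 35357·(1864) ≡ 1 (mod 73147), giving 35357⁻¹ ≡ 1864.
x ≡ 35357⁻¹·42629 ≡ 1864·42629 ≡ 22814 (mod 73147).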